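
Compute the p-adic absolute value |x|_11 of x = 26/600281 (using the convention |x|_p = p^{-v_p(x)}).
|26/600281|_11 = 14641

Step 1 — compute v_11(x) by factoring powers of 11 out of the numerator and denominator: v_11(26/600281) = -4. Step 2 — apply |x|_p = p^{-v_p(x)} = 11^{4} = 14641.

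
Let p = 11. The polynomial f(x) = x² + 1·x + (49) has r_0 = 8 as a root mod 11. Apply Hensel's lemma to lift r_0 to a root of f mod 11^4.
r_3 = 7752 (mod 14641)

Hensel: r_{i+1} = r_i − f(r_i)·(f′(r_i))^{-1} mod 11^{i+2}, f′(x) = 2x + 1. Iterate:
  r_0 = 8 (mod 11)
  r_1 = 8 (mod 121)
  r_2 = 1097 (mod 1331)
  r_3 = 7752 (mod 14641)
Final: r = 7752 satisfies f(r) ≡ 0 mod 11^4.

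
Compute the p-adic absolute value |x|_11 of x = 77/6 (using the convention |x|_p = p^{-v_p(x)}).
|77/6|_11 = 1/11

Step 1 — compute v_11(x) by factoring powers of 11 out of the numerator and denominator: v_11(77/6) = 1. Step 2 — apply |x|_p = p^{-v_p(x)} = 11^{-1} = 1/11.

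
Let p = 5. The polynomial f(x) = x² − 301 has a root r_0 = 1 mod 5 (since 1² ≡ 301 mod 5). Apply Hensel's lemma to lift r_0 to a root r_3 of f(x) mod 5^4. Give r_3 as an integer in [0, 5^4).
r_3 = 151 (mod 625)

Hensel's recurrence: r_{i+1} = r_i − f(r_i)·(f′(r_i))^{-1} mod 5^{i+2}, with f′(x) = 2x. Iterate:
  r_0 = 1 (mod 5)
  r_1 = 1 (mod 25)
  r_2 = 26 (mod 125)
  r_3 = 151 (mod 625)
Final: r_3 = 151, and one checks f(r_3) ≡ 0 mod 5^4.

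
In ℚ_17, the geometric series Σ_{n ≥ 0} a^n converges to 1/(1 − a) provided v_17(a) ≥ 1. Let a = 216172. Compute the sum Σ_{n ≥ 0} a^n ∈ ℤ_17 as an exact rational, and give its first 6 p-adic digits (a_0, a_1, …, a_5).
Σ a^n = 1/(1 − a) = -1/216171;  first 6 digits = (1, 0, 0, 10, 2, 0)

v_17(a) = 3 ≥ 1, so the series converges in ℤ_17 to 1/(1 − a) = 1/(1 − 216172) = -1/216171. Expand this rational in ℤ_17: compute digits iteratively via d_i = x_i mod 17, x_{i+1} = (x_i − d_i)/17. The first 6 digits are (1, 0, 0, 10, 2, 0).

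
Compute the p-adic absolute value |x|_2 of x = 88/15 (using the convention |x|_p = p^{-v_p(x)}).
|88/15|_2 = 1/8

Step 1 — compute v_2(x) by factoring powers of 2 out of the numerator and denominator: v_2(88/15) = 3. Step 2 — apply |x|_p = p^{-v_p(x)} = 2^{-3} = 1/8.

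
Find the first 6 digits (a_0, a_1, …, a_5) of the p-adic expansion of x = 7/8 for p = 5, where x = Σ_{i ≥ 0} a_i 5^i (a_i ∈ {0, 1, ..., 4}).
(a_0, …, a_5) = (4, 0, 3, 0, 3, 0)

v_5(7/8) = 0 (numerator and denominator both coprime to 5), so x ∈ ℤ_5^×. Compute digits iteratively via a_i = x_i mod 5, x_{i+1} = (x_i − a_i)/5, with x_0 = x:
  x_0 = 7/8;  a_0 = 4;  x_1 = (x_0 − 4)/5 = -5/8
  x_1 = -5/8;  a_1 = 0;  x_2 = (x_1 − 0)/5 = -1/8
  x_2 = -1/8;  a_2 = 3;  x_3 = (x_2 − 3)/5 = -5/8
  x_3 = -5/8;  a_3 = 0;  x_4 = (x_3 − 0)/5 = -1/8
  x_4 = -1/8;  a_4 = 3;  x_5 = (x_4 − 3)/5 = -5/8
  x_5 = -5/8;  a_5 = 0;  x_6 = (x_5 − 0)/5 = -1/8
Digits: (4, 0, 3, 0, 3, 0).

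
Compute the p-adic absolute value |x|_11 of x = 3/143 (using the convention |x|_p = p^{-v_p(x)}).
|3/143|_11 = 11

Step 1 — compute v_11(x) by factoring powers of 11 out of the numerator and denominator: v_11(3/143) = -1. Step 2 — apply |x|_p = p^{-v_p(x)} = 11^{1} = 11.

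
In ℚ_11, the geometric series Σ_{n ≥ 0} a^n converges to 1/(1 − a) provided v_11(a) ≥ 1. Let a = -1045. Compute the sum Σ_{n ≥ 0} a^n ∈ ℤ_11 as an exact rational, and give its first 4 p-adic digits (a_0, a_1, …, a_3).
Σ a^n = 1/(1 − a) = 1/1046;  first 4 digits = (1, 4, 7, 3)

v_11(a) = 1 ≥ 1, so the series converges in ℤ_11 to 1/(1 − a) = 1/(1 − (-1045)) = 1/1046. Expand this rational in ℤ_11: compute digits iteratively via d_i = x_i mod 11, x_{i+1} = (x_i − d_i)/11. The first 4 digits are (1, 4, 7, 3).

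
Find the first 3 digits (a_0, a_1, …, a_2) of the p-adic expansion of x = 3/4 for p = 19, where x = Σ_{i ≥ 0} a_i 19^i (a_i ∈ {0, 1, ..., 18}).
(a_0, …, a_2) = (15, 4, 14)

v_19(3/4) = 0 (numerator and denominator both coprime to 19), so x ∈ ℤ_19^×. Compute digits iteratively via a_i = x_i mod 19, x_{i+1} = (x_i − a_i)/19, with x_0 = x:
  x_0 = 3/4;  a_0 = 15;  x_1 = (x_0 − 15)/19 = -3/4
  x_1 = -3/4;  a_1 = 4;  x_2 = (x_1 − 4)/19 = -1/4
  x_2 = -1/4;  a_2 = 14;  x_3 = (x_2 − 14)/19 = -3/4
Digits: (15, 4, 14).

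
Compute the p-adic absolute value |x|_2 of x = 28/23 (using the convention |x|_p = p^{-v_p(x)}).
|28/23|_2 = 1/4

Step 1 — compute v_2(x) by factoring powers of 2 out of the numerator and denominator: v_2(28/23) = 2. Step 2 — apply |x|_p = p^{-v_p(x)} = 2^{-2} = 1/4.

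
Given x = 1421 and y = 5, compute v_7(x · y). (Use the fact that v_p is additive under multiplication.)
v_7(7105) = 2

v_p(x) = 2 (factor: 1421 = 7^2 · 29); v_p(y) = 0 (factor: 5 = 7^0 · 5). Additivity: v_p(xy) = v_p(x) + v_p(y) = 2 + 0 = 2. (Direct check: xy = 7105 = 7^2 · (145).)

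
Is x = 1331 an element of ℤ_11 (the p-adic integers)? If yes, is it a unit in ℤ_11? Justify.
x ∈ ℤ_11 but not a unit; v_11(x) = 3 > 0

ℤ_11 = {x ∈ ℚ_11 : v_11(x) ≥ 0} and ℤ_11^× = {x ∈ ℤ_11 : v_11(x) = 0}. Here v_11(1331) = v_11(num) − v_11(den) = 3; compare against these criteria.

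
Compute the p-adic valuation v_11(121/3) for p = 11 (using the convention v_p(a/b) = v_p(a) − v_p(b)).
v_11(121/3) = 2

Factor powers of 11 from the numerator and denominator of the reduced fraction: 121 = 11^2 · 1 and 3 = 11^0 · 3. Apply v_p(a/b) = v_p(a) − v_p(b): v_11(121/3) = 2 − 0 = 2.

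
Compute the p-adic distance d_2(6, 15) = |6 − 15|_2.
d_2(6, 15) = 1

Step 1 — x − y = 6 − 15 = -9. Step 2 — v_2(-9) = 0 (factor: -9 = −(2^0 · 9); the sign does not affect v_p). Step 3 — |x − y|_2 = 2^{0} = 1.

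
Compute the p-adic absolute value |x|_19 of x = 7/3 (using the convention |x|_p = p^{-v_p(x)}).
|7/3|_19 = 1

Step 1 — compute v_19(x) by factoring powers of 19 out of the numerator and denominator: v_19(7/3) = 0. Step 2 — apply |x|_p = p^{-v_p(x)} = 19^{0} = 1.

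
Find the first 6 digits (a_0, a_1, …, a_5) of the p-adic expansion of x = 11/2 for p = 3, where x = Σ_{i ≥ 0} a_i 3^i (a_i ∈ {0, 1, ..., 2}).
(a_0, …, a_5) = (1, 0, 2, 1, 1, 1)

v_3(11/2) = 0 (numerator and denominator both coprime to 3), so x ∈ ℤ_3^×. Compute digits iteratively via a_i = x_i mod 3, x_{i+1} = (x_i − a_i)/3, with x_0 = x:
  x_0 = 11/2;  a_0 = 1;  x_1 = (x_0 − 1)/3 = 3/2
  x_1 = 3/2;  a_1 = 0;  x_2 = (x_1 − 0)/3 = 1/2
  x_2 = 1/2;  a_2 = 2;  x_3 = (x_2 − 2)/3 = -1/2
  x_3 = -1/2;  a_3 = 1;  x_4 = (x_3 − 1)/3 = -1/2
  x_4 = -1/2;  a_4 = 1;  x_5 = (x_4 − 1)/3 = -1/2
  x_5 = -1/2;  a_5 = 1;  x_6 = (x_5 − 1)/3 = -1/2
Digits: (1, 0, 2, 1, 1, 1).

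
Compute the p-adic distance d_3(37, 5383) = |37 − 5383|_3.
d_3(37, 5383) = 1/243

Step 1 — x − y = 37 − 5383 = -5346. Step 2 — v_3(-5346) = 5 (factor: -5346 = −(3^5 · 22); the sign does not affect v_p). Step 3 — |x − y|_3 = 3^{-5} = 1/243.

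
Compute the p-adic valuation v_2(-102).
v_2(-102) = 1

v_2(n) is the largest exponent k such that 2^k divides n. Factor out: -102 = -2^1 · 51. (Sign doesn't affect v_p.) So v_2(-102) = 1.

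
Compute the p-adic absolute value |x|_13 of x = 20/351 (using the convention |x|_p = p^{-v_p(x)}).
|20/351|_13 = 13

Step 1 — compute v_13(x) by factoring powers of 13 out of the numerator and denominator: v_13(20/351) = -1. Step 2 — apply |x|_p = p^{-v_p(x)} = 13^{1} = 13.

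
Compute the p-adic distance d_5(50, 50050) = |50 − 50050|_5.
d_5(50, 50050) = 1/3125

Step 1 — x − y = 50 − 50050 = -50000. Step 2 — v_5(-50000) = 5 (factor: -50000 = −(5^5 · 16); the sign does not affect v_p). Step 3 — |x − y|_5 = 5^{-5} = 1/3125.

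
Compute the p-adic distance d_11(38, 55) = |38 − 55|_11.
d_11(38, 55) = 1

Step 1 — x − y = 38 − 55 = -17. Step 2 — v_11(-17) = 0 (factor: -17 = −(11^0 · 17); the sign does not affect v_p). Step 3 — |x − y|_11 = 11^{0} = 1.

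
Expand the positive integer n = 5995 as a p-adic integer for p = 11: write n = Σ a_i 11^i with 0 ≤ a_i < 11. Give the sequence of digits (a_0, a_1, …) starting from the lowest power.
(a_0, a_1, …) = (0, 6, 5, 4)

Repeated division by 11 gives the digits low-to-high: 5995 = 6·11^1 + 5·11^2 + 4·11^3. Digit sequence: (0, 6, 5, 4).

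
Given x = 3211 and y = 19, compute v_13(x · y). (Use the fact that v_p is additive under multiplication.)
v_13(61009) = 2

v_p(x) = 2 (factor: 3211 = 13^2 · 19); v_p(y) = 0 (factor: 19 = 13^0 · 19). Additivity: v_p(xy) = v_p(x) + v_p(y) = 2 + 0 = 2. (Direct check: xy = 61009 = 13^2 · (361).)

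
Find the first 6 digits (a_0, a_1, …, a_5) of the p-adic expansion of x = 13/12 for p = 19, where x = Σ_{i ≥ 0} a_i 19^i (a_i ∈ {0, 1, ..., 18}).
(a_0, …, a_5) = (9, 17, 7, 17, 7, 17)

v_19(13/12) = 0 (numerator and denominator both coprime to 19), so x ∈ ℤ_19^×. Compute digits iteratively via a_i = x_i mod 19, x_{i+1} = (x_i − a_i)/19, with x_0 = x:
  x_0 = 13/12;  a_0 = 9;  x_1 = (x_0 − 9)/19 = -5/12
  x_1 = -5/12;  a_1 = 17;  x_2 = (x_1 − 17)/19 = -11/12
  x_2 = -11/12;  a_2 = 7;  x_3 = (x_2 − 7)/19 = -5/12
  x_3 = -5/12;  a_3 = 17;  x_4 = (x_3 − 17)/19 = -11/12
  x_4 = -11/12;  a_4 = 7;  x_5 = (x_4 − 7)/19 = -5/12
  x_5 = -5/12;  a_5 = 17;  x_6 = (x_5 − 17)/19 = -11/12
Digits: (9, 17, 7, 17, 7, 17).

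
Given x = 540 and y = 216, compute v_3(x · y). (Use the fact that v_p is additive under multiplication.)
v_3(116640) = 6

v_p(x) = 3 (factor: 540 = 3^3 · 20); v_p(y) = 3 (factor: 216 = 3^3 · 8). Additivity: v_p(xy) = v_p(x) + v_p(y) = 3 + 3 = 6. (Direct check: xy = 116640 = 3^6 · (160).)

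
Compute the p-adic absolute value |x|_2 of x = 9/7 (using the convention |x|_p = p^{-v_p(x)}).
|9/7|_2 = 1

Step 1 — compute v_2(x) by factoring powers of 2 out of the numerator and denominator: v_2(9/7) = 0. Step 2 — apply |x|_p = p^{-v_p(x)} = 2^{0} = 1.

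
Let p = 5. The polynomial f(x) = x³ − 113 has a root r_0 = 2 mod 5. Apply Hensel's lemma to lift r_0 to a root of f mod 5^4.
r_3 = 617 (mod 625)

Hensel: r_{i+1} = r_i − f(r_i)/f′(r_i) mod 5^{i+2}, where f′(x) = 3x². Iterate:
  r_0 = 2 (mod 5)
  r_1 = 17 (mod 25)
  r_2 = 117 (mod 125)
  r_3 = 617 (mod 625)
Final: r = 617 with f(r) ≡ 0 mod 5^4.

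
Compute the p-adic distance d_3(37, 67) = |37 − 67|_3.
d_3(37, 67) = 1/3

Step 1 — x − y = 37 − 67 = -30. Step 2 — v_3(-30) = 1 (factor: -30 = −(3^1 · 10); the sign does not affect v_p). Step 3 — |x − y|_3 = 3^{-1} = 1/3.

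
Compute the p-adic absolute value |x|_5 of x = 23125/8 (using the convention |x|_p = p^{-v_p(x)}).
|23125/8|_5 = 1/625

Step 1 — compute v_5(x) by factoring powers of 5 out of the numerator and denominator: v_5(23125/8) = 4. Step 2 — apply |x|_p = p^{-v_p(x)} = 5^{-4} = 1/625.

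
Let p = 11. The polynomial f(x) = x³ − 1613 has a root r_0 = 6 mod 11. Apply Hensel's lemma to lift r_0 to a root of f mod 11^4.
r_3 = 3966 (mod 14641)

Hensel: r_{i+1} = r_i − f(r_i)/f′(r_i) mod 11^{i+2}, where f′(x) = 3x². Iterate:
  r_0 = 6 (mod 11)
  r_1 = 94 (mod 121)
  r_2 = 1304 (mod 1331)
  r_3 = 3966 (mod 14641)
Final: r = 3966 with f(r) ≡ 0 mod 11^4.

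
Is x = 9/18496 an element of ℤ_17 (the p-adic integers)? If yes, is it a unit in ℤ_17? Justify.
x ∉ ℤ_17 (v_17(x) = -2 < 0)

ℤ_17 = {x ∈ ℚ_17 : v_17(x) ≥ 0} and ℤ_17^× = {x ∈ ℤ_17 : v_17(x) = 0}. Here v_17(9/18496) = v_17(num) − v_17(den) = -2; compare against these criteria.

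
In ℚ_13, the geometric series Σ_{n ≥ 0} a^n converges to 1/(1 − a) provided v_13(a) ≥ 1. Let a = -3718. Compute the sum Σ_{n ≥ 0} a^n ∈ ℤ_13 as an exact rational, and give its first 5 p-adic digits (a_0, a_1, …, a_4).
Σ a^n = 1/(1 − a) = 1/3719;  first 5 digits = (1, 0, 4, 11, 2)

v_13(a) = 2 ≥ 1, so the series converges in ℤ_13 to 1/(1 − a) = 1/(1 − (-3718)) = 1/3719. Expand this rational in ℤ_13: compute digits iteratively via d_i = x_i mod 13, x_{i+1} = (x_i − d_i)/13. The first 5 digits are (1, 0, 4, 11, 2).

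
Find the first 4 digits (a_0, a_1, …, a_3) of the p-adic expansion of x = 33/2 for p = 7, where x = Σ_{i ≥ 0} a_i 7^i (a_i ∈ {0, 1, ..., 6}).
(a_0, …, a_3) = (6, 5, 3, 3)

v_7(33/2) = 0 (numerator and denominator both coprime to 7), so x ∈ ℤ_7^×. Compute digits iteratively via a_i = x_i mod 7, x_{i+1} = (x_i − a_i)/7, with x_0 = x:
  x_0 = 33/2;  a_0 = 6;  x_1 = (x_0 − 6)/7 = 3/2
  x_1 = 3/2;  a_1 = 5;  x_2 = (x_1 − 5)/7 = -1/2
  x_2 = -1/2;  a_2 = 3;  x_3 = (x_2 − 3)/7 = -1/2
  x_3 = -1/2;  a_3 = 3;  x_4 = (x_3 − 3)/7 = -1/2
Digits: (6, 5, 3, 3).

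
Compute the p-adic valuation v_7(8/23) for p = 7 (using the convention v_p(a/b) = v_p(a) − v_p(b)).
v_7(8/23) = 0

Factor powers of 7 from the numerator and denominator of the reduced fraction: 8 = 7^0 · 8 and 23 = 7^0 · 23. Apply v_p(a/b) = v_p(a) − v_p(b): v_7(8/23) = 0 − 0 = 0.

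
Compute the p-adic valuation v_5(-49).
v_5(-49) = 0

v_5(n) is the largest exponent k such that 5^k divides n. Factor out: -49 = -5^0 · 49. (Sign doesn't affect v_p.) So v_5(-49) = 0.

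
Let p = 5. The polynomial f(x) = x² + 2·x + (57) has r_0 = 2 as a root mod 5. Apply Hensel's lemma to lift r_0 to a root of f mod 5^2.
r_1 = 12 (mod 25)

Hensel: r_{i+1} = r_i − f(r_i)·(f′(r_i))^{-1} mod 5^{i+2}, f′(x) = 2x + 2. Iterate:
  r_0 = 2 (mod 5)
  r_1 = 12 (mod 25)
Final: r = 12 satisfies f(r) ≡ 0 mod 5^2.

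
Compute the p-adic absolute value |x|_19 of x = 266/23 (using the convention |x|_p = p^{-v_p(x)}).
|266/23|_19 = 1/19

Step 1 — compute v_19(x) by factoring powers of 19 out of the numerator and denominator: v_19(266/23) = 1. Step 2 — apply |x|_p = p^{-v_p(x)} = 19^{-1} = 1/19.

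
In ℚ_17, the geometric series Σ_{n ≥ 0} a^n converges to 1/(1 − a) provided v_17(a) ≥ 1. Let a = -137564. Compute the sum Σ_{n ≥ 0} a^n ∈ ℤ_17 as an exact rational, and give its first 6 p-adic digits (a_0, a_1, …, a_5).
Σ a^n = 1/(1 − a) = 1/137565;  first 6 digits = (1, 0, 0, 6, 15, 16)

v_17(a) = 3 ≥ 1, so the series converges in ℤ_17 to 1/(1 − a) = 1/(1 − (-137564)) = 1/137565. Expand this rational in ℤ_17: compute digits iteratively via d_i = x_i mod 17, x_{i+1} = (x_i − d_i)/17. The first 6 digits are (1, 0, 0, 6, 15, 16).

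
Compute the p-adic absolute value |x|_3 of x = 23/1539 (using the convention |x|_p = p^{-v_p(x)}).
|23/1539|_3 = 81

Step 1 — compute v_3(x) by factoring powers of 3 out of the numerator and denominator: v_3(23/1539) = -4. Step 2 — apply |x|_p = p^{-v_p(x)} = 3^{4} = 81.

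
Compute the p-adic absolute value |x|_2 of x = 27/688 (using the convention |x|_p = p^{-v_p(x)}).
|27/688|_2 = 16

Step 1 — compute v_2(x) by factoring powers of 2 out of the numerator and denominator: v_2(27/688) = -4. Step 2 — apply |x|_p = p^{-v_p(x)} = 2^{4} = 16.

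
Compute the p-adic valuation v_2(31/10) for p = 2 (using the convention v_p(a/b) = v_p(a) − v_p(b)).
v_2(31/10) = -1

Factor powers of 2 from the numerator and denominator of the reduced fraction: 31 = 2^0 · 31 and 10 = 2^1 · 5. Apply v_p(a/b) = v_p(a) − v_p(b): v_2(31/10) = 0 − 1 = -1.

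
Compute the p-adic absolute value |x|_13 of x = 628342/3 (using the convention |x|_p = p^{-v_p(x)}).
|628342/3|_13 = 1/28561

Step 1 — compute v_13(x) by factoring powers of 13 out of the numerator and denominator: v_13(628342/3) = 4. Step 2 — apply |x|_p = p^{-v_p(x)} = 13^{-4} = 1/28561.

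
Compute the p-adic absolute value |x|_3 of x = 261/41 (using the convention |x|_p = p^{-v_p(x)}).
|261/41|_3 = 1/9

Step 1 — compute v_3(x) by factoring powers of 3 out of the numerator and denominator: v_3(261/41) = 2. Step 2 — apply |x|_p = p^{-v_p(x)} = 3^{-2} = 1/9.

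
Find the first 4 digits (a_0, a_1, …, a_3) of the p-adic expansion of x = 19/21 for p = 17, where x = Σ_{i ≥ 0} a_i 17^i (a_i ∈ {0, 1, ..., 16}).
(a_0, …, a_3) = (9, 6, 15, 8)

v_17(19/21) = 0 (numerator and denominator both coprime to 17), so x ∈ ℤ_17^×. Compute digits iteratively via a_i = x_i mod 17, x_{i+1} = (x_i − a_i)/17, with x_0 = x:
  x_0 = 19/21;  a_0 = 9;  x_1 = (x_0 − 9)/17 = -10/21
  x_1 = -10/21;  a_1 = 6;  x_2 = (x_1 − 6)/17 = -8/21
  x_2 = -8/21;  a_2 = 15;  x_3 = (x_2 − 15)/17 = -19/21
  x_3 = -19/21;  a_3 = 8;  x_4 = (x_3 − 8)/17 = -11/21
Digits: (9, 6, 15, 8).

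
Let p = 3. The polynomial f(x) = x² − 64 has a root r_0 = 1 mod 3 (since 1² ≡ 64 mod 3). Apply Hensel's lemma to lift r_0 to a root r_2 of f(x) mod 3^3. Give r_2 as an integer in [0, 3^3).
r_2 = 19 (mod 27)

Hensel's recurrence: r_{i+1} = r_i − f(r_i)·(f′(r_i))^{-1} mod 3^{i+2}, with f′(x) = 2x. Iterate:
  r_0 = 1 (mod 3)
  r_1 = 1 (mod 9)
  r_2 = 19 (mod 27)
Final: r_2 = 19, and one checks f(r_2) ≡ 0 mod 3^3.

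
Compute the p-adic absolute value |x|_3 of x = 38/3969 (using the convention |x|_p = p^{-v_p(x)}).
|38/3969|_3 = 81

Step 1 — compute v_3(x) by factoring powers of 3 out of the numerator and denominator: v_3(38/3969) = -4. Step 2 — apply |x|_p = p^{-v_p(x)} = 3^{4} = 81.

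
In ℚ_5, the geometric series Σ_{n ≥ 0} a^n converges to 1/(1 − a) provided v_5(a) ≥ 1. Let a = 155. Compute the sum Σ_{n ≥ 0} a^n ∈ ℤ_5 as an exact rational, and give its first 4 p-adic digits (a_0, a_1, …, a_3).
Σ a^n = 1/(1 − a) = -1/154;  first 4 digits = (1, 1, 2, 4)

v_5(a) = 1 ≥ 1, so the series converges in ℤ_5 to 1/(1 − a) = 1/(1 − 155) = -1/154. Expand this rational in ℤ_5: compute digits iteratively via d_i = x_i mod 5, x_{i+1} = (x_i − d_i)/5. The first 4 digits are (1, 1, 2, 4).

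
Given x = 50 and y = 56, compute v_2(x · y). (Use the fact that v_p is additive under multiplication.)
v_2(2800) = 4

v_p(x) = 1 (factor: 50 = 2^1 · 25); v_p(y) = 3 (factor: 56 = 2^3 · 7). Additivity: v_p(xy) = v_p(x) + v_p(y) = 1 + 3 = 4. (Direct check: xy = 2800 = 2^4 · (175).)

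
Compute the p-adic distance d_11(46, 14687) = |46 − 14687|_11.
d_11(46, 14687) = 1/14641

Step 1 — x − y = 46 − 14687 = -14641. Step 2 — v_11(-14641) = 4 (factor: -14641 = −(11^4 · 1); the sign does not affect v_p). Step 3 — |x − y|_11 = 11^{-4} = 1/14641.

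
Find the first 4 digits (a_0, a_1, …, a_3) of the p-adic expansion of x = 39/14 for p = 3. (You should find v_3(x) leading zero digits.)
(a_0, …, a_3) = (0, 2, 2, 2)

v_3(39/14) = 1, so a_0 = ... = a_0 = 0. Factor out: x = 3^1 · u with u = 13/14 a unit in ℤ_3. Expand u iteratively via a_{v+i} = u_i mod 3, u_{i+1} = (u_i − a_{v+i})/3:
  u_0 = 13/14;  a_1 = 2;  u_1 = (u_0 − 2)/3 = -5/14
  u_1 = -5/14;  a_2 = 2;  u_2 = (u_1 − 2)/3 = -11/14
  u_2 = -11/14;  a_3 = 2;  u_3 = (u_2 − 2)/3 = -13/14
Digits: (0, 2, 2, 2).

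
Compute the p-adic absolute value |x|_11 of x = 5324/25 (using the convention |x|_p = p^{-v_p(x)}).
|5324/25|_11 = 1/1331

Step 1 — compute v_11(x) by factoring powers of 11 out of the numerator and denominator: v_11(5324/25) = 3. Step 2 — apply |x|_p = p^{-v_p(x)} = 11^{-3} = 1/1331.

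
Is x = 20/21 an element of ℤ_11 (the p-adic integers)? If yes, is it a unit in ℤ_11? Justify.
x ∈ ℤ_11^× (unit); v_11(x) = 0

ℤ_11 = {x ∈ ℚ_11 : v_11(x) ≥ 0} and ℤ_11^× = {x ∈ ℤ_11 : v_11(x) = 0}. Here v_11(20/21) = v_11(num) − v_11(den) = 0; compare against these criteria.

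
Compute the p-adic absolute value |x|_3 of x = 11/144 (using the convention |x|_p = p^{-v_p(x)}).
|11/144|_3 = 9

Step 1 — compute v_3(x) by factoring powers of 3 out of the numerator and denominator: v_3(11/144) = -2. Step 2 — apply |x|_p = p^{-v_p(x)} = 3^{2} = 9.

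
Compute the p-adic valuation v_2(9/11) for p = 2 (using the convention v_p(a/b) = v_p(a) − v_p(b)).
v_2(9/11) = 0

Factor powers of 2 from the numerator and denominator of the reduced fraction: 9 = 2^0 · 9 and 11 = 2^0 · 11. Apply v_p(a/b) = v_p(a) − v_p(b): v_2(9/11) = 0 − 0 = 0.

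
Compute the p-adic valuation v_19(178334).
v_19(178334) = 3

v_19(n) is the largest exponent k such that 19^k divides n. Factor out: 178334 = 19^3 · 26. (Sign doesn't affect v_p.) So v_19(178334) = 3.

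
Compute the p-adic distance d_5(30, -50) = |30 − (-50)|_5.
d_5(30, -50) = 1/5

Step 1 — x − y = 30 − (-50) = 80. Step 2 — v_5(80) = 1 (factor: 80 = (5^1 · 16); the sign does not affect v_p). Step 3 — |x − y|_5 = 5^{-1} = 1/5.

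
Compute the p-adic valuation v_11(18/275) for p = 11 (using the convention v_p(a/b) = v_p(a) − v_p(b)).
v_11(18/275) = -1

Factor powers of 11 from the numerator and denominator of the reduced fraction: 18 = 11^0 · 18 and 275 = 11^1 · 25. Apply v_p(a/b) = v_p(a) − v_p(b): v_11(18/275) = 0 − 1 = -1.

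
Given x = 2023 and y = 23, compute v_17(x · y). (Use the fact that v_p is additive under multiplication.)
v_17(46529) = 2

v_p(x) = 2 (factor: 2023 = 17^2 · 7); v_p(y) = 0 (factor: 23 = 17^0 · 23). Additivity: v_p(xy) = v_p(x) + v_p(y) = 2 + 0 = 2. (Direct check: xy = 46529 = 17^2 · (161).)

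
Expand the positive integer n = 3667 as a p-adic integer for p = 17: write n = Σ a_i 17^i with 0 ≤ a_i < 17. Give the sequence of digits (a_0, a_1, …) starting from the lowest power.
(a_0, a_1, …) = (12, 11, 12)

Repeated division by 17 gives the digits low-to-high: 3667 = 12 + 11·17^1 + 12·17^2. Digit sequence: (12, 11, 12).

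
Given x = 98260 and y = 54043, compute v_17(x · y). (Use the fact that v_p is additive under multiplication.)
v_17(5310265180) = 6

v_p(x) = 3 (factor: 98260 = 17^3 · 20); v_p(y) = 3 (factor: 54043 = 17^3 · 11). Additivity: v_p(xy) = v_p(x) + v_p(y) = 3 + 3 = 6. (Direct check: xy = 5310265180 = 17^6 · (220).)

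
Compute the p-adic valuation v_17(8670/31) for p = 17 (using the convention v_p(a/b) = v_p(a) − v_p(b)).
v_17(8670/31) = 2

Factor powers of 17 from the numerator and denominator of the reduced fraction: 8670 = 17^2 · 30 and 31 = 17^0 · 31. Apply v_p(a/b) = v_p(a) − v_p(b): v_17(8670/31) = 2 − 0 = 2.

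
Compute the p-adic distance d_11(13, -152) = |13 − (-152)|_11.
d_11(13, -152) = 1/11

Step 1 — x − y = 13 − (-152) = 165. Step 2 — v_11(165) = 1 (factor: 165 = (11^1 · 15); the sign does not affect v_p). Step 3 — |x − y|_11 = 11^{-1} = 1/11.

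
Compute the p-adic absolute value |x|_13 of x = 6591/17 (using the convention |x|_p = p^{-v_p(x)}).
|6591/17|_13 = 1/2197

Step 1 — compute v_13(x) by factoring powers of 13 out of the numerator and denominator: v_13(6591/17) = 3. Step 2 — apply |x|_p = p^{-v_p(x)} = 13^{-3} = 1/2197.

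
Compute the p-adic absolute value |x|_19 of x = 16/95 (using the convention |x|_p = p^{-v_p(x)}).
|16/95|_19 = 19

Step 1 — compute v_19(x) by factoring powers of 19 out of the numerator and denominator: v_19(16/95) = -1. Step 2 — apply |x|_p = p^{-v_p(x)} = 19^{1} = 19.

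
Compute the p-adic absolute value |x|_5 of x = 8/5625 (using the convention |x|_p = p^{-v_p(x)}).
|8/5625|_5 = 625

Step 1 — compute v_5(x) by factoring powers of 5 out of the numerator and denominator: v_5(8/5625) = -4. Step 2 — apply |x|_p = p^{-v_p(x)} = 5^{4} = 625.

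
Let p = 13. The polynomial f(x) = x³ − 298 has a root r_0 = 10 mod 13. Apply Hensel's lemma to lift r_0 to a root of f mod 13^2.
r_1 = 153 (mod 169)

Hensel: r_{i+1} = r_i − f(r_i)/f′(r_i) mod 13^{i+2}, where f′(x) = 3x². Iterate:
  r_0 = 10 (mod 13)
  r_1 = 153 (mod 169)
Final: r = 153 with f(r) ≡ 0 mod 13^2.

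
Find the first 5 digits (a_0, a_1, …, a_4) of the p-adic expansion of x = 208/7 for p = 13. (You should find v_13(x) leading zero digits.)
(a_0, …, a_4) = (0, 6, 9, 3, 9)

v_13(208/7) = 1, so a_0 = ... = a_0 = 0. Factor out: x = 13^1 · u with u = 16/7 a unit in ℤ_13. Expand u iteratively via a_{v+i} = u_i mod 13, u_{i+1} = (u_i − a_{v+i})/13:
  u_0 = 16/7;  a_1 = 6;  u_1 = (u_0 − 6)/13 = -2/7
  u_1 = -2/7;  a_2 = 9;  u_2 = (u_1 − 9)/13 = -5/7
  u_2 = -5/7;  a_3 = 3;  u_3 = (u_2 − 3)/13 = -2/7
  u_3 = -2/7;  a_4 = 9;  u_4 = (u_3 − 9)/13 = -5/7
Digits: (0, 6, 9, 3, 9).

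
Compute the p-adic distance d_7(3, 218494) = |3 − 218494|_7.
d_7(3, 218494) = 1/16807

Step 1 — x − y = 3 − 218494 = -218491. Step 2 — v_7(-218491) = 5 (factor: -218491 = −(7^5 · 13); the sign does not affect v_p). Step 3 — |x − y|_7 = 7^{-5} = 1/16807.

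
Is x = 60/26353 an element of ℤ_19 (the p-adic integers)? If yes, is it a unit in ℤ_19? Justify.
x ∉ ℤ_19 (v_19(x) = -2 < 0)

ℤ_19 = {x ∈ ℚ_19 : v_19(x) ≥ 0} and ℤ_19^× = {x ∈ ℤ_19 : v_19(x) = 0}. Here v_19(60/26353) = v_19(num) − v_19(den) = -2; compare against these criteria.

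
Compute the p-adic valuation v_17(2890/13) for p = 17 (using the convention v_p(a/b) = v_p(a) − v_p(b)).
v_17(2890/13) = 2

Factor powers of 17 from the numerator and denominator of the reduced fraction: 2890 = 17^2 · 10 and 13 = 17^0 · 13. Apply v_p(a/b) = v_p(a) − v_p(b): v_17(2890/13) = 2 − 0 = 2.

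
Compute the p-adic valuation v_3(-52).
v_3(-52) = 0

v_3(n) is the largest exponent k such that 3^k divides n. Factor out: -52 = -3^0 · 52. (Sign doesn't affect v_p.) So v_3(-52) = 0.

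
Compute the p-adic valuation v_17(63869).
v_17(63869) = 3

v_17(n) is the largest exponent k such that 17^k divides n. Factor out: 63869 = 17^3 · 13. (Sign doesn't affect v_p.) So v_17(63869) = 3.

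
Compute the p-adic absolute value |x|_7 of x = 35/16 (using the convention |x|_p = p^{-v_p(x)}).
|35/16|_7 = 1/7

Step 1 — compute v_7(x) by factoring powers of 7 out of the numerator and denominator: v_7(35/16) = 1. Step 2 — apply |x|_p = p^{-v_p(x)} = 7^{-1} = 1/7.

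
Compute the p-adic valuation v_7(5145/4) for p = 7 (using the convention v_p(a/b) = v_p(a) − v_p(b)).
v_7(5145/4) = 3

Factor powers of 7 from the numerator and denominator of the reduced fraction: 5145 = 7^3 · 15 and 4 = 7^0 · 4. Apply v_p(a/b) = v_p(a) − v_p(b): v_7(5145/4) = 3 − 0 = 3.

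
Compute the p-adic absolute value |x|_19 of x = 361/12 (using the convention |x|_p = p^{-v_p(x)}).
|361/12|_19 = 1/361

Step 1 — compute v_19(x) by factoring powers of 19 out of the numerator and denominator: v_19(361/12) = 2. Step 2 — apply |x|_p = p^{-v_p(x)} = 19^{-2} = 1/361.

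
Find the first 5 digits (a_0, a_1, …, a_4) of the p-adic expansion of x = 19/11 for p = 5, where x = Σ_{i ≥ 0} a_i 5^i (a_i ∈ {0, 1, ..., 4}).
(a_0, …, a_4) = (4, 0, 4, 1, 1)

v_5(19/11) = 0 (numerator and denominator both coprime to 5), so x ∈ ℤ_5^×. Compute digits iteratively via a_i = x_i mod 5, x_{i+1} = (x_i − a_i)/5, with x_0 = x:
  x_0 = 19/11;  a_0 = 4;  x_1 = (x_0 − 4)/5 = -5/11
  x_1 = -5/11;  a_1 = 0;  x_2 = (x_1 − 0)/5 = -1/11
  x_2 = -1/11;  a_2 = 4;  x_3 = (x_2 − 4)/5 = -9/11
  x_3 = -9/11;  a_3 = 1;  x_4 = (x_3 − 1)/5 = -4/11
  x_4 = -4/11;  a_4 = 1;  x_5 = (x_4 − 1)/5 = -3/11
Digits: (4, 0, 4, 1, 1).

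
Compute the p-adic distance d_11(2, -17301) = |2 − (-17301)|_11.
d_11(2, -17301) = 1/1331

Step 1 — x − y = 2 − (-17301) = 17303. Step 2 — v_11(17303) = 3 (factor: 17303 = (11^3 · 13); the sign does not affect v_p). Step 3 — |x − y|_11 = 11^{-3} = 1/1331.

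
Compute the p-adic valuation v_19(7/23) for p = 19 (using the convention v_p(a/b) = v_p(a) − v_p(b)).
v_19(7/23) = 0

Factor powers of 19 from the numerator and denominator of the reduced fraction: 7 = 19^0 · 7 and 23 = 19^0 · 23. Apply v_p(a/b) = v_p(a) − v_p(b): v_19(7/23) = 0 − 0 = 0.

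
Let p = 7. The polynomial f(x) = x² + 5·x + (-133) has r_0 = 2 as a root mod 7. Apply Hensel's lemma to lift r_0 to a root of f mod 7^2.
r_1 = 37 (mod 49)

Hensel: r_{i+1} = r_i − f(r_i)·(f′(r_i))^{-1} mod 7^{i+2}, f′(x) = 2x + 5. Iterate:
  r_0 = 2 (mod 7)
  r_1 = 37 (mod 49)
Final: r = 37 satisfies f(r) ≡ 0 mod 7^2.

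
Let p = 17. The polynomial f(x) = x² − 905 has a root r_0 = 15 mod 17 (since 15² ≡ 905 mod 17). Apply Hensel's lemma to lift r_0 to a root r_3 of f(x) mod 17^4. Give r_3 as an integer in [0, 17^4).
r_3 = 64581 (mod 83521)

Hensel's recurrence: r_{i+1} = r_i − f(r_i)·(f′(r_i))^{-1} mod 17^{i+2}, with f′(x) = 2x. Iterate:
  r_0 = 15 (mod 17)
  r_1 = 134 (mod 289)
  r_2 = 712 (mod 4913)
  r_3 = 64581 (mod 83521)
Final: r_3 = 64581, and one checks f(r_3) ≡ 0 mod 17^4.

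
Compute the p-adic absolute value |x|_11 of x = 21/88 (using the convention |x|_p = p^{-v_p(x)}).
|21/88|_11 = 11

Step 1 — compute v_11(x) by factoring powers of 11 out of the numerator and denominator: v_11(21/88) = -1. Step 2 — apply |x|_p = p^{-v_p(x)} = 11^{1} = 11.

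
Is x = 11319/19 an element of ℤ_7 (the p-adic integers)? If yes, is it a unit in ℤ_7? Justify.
x ∈ ℤ_7 but not a unit; v_7(x) = 3 > 0

ℤ_7 = {x ∈ ℚ_7 : v_7(x) ≥ 0} and ℤ_7^× = {x ∈ ℤ_7 : v_7(x) = 0}. Here v_7(11319/19) = v_7(num) − v_7(den) = 3; compare against these criteria.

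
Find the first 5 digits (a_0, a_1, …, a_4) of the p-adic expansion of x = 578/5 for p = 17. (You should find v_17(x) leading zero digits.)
(a_0, …, a_4) = (0, 0, 14, 6, 3)

v_17(578/5) = 2, so a_0 = ... = a_1 = 0. Factor out: x = 17^2 · u with u = 2/5 a unit in ℤ_17. Expand u iteratively via a_{v+i} = u_i mod 17, u_{i+1} = (u_i − a_{v+i})/17:
  u_0 = 2/5;  a_2 = 14;  u_1 = (u_0 − 14)/17 = -4/5
  u_1 = -4/5;  a_3 = 6;  u_2 = (u_1 − 6)/17 = -2/5
  u_2 = -2/5;  a_4 = 3;  u_3 = (u_2 − 3)/17 = -1/5
Digits: (0, 0, 14, 6, 3).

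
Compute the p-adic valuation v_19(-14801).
v_19(-14801) = 2

v_19(n) is the largest exponent k such that 19^k divides n. Factor out: -14801 = -19^2 · 41. (Sign doesn't affect v_p.) So v_19(-14801) = 2.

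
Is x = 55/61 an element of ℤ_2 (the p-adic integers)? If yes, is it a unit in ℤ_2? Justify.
x ∈ ℤ_2^× (unit); v_2(x) = 0

ℤ_2 = {x ∈ ℚ_2 : v_2(x) ≥ 0} and ℤ_2^× = {x ∈ ℤ_2 : v_2(x) = 0}. Here v_2(55/61) = v_2(num) − v_2(den) = 0; compare against these criteria.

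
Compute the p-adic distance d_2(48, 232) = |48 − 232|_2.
d_2(48, 232) = 1/8

Step 1 — x − y = 48 − 232 = -184. Step 2 — v_2(-184) = 3 (factor: -184 = −(2^3 · 23); the sign does not affect v_p). Step 3 — |x − y|_2 = 2^{-3} = 1/8.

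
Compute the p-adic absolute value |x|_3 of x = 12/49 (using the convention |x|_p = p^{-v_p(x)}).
|12/49|_3 = 1/3

Step 1 — compute v_3(x) by factoring powers of 3 out of the numerator and denominator: v_3(12/49) = 1. Step 2 — apply |x|_p = p^{-v_p(x)} = 3^{-1} = 1/3.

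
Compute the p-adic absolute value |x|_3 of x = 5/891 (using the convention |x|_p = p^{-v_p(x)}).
|5/891|_3 = 81

Step 1 — compute v_3(x) by factoring powers of 3 out of the numerator and denominator: v_3(5/891) = -4. Step 2 — apply |x|_p = p^{-v_p(x)} = 3^{4} = 81.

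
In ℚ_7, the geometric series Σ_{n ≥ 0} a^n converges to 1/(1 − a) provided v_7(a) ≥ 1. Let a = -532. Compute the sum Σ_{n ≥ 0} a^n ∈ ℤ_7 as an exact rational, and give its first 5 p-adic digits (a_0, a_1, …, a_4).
Σ a^n = 1/(1 − a) = 1/533;  first 5 digits = (1, 1, 4, 5, 1)

v_7(a) = 1 ≥ 1, so the series converges in ℤ_7 to 1/(1 − a) = 1/(1 − (-532)) = 1/533. Expand this rational in ℤ_7: compute digits iteratively via d_i = x_i mod 7, x_{i+1} = (x_i − d_i)/7. The first 5 digits are (1, 1, 4, 5, 1).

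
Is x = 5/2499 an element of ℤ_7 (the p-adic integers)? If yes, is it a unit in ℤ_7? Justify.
x ∉ ℤ_7 (v_7(x) = -2 < 0)

ℤ_7 = {x ∈ ℚ_7 : v_7(x) ≥ 0} and ℤ_7^× = {x ∈ ℤ_7 : v_7(x) = 0}. Here v_7(5/2499) = v_7(num) − v_7(den) = -2; compare against these criteria.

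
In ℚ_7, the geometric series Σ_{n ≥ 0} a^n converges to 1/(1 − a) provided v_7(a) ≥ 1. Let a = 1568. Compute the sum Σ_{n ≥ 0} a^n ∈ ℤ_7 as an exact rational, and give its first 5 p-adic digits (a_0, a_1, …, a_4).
Σ a^n = 1/(1 − a) = -1/1567;  first 5 digits = (1, 0, 4, 4, 2)

v_7(a) = 2 ≥ 1, so the series converges in ℤ_7 to 1/(1 − a) = 1/(1 − 1568) = -1/1567. Expand this rational in ℤ_7: compute digits iteratively via d_i = x_i mod 7, x_{i+1} = (x_i − d_i)/7. The first 5 digits are (1, 0, 4, 4, 2).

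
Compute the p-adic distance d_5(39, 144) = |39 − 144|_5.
d_5(39, 144) = 1/5

Step 1 — x − y = 39 − 144 = -105. Step 2 — v_5(-105) = 1 (factor: -105 = −(5^1 · 21); the sign does not affect v_p). Step 3 — |x − y|_5 = 5^{-1} = 1/5.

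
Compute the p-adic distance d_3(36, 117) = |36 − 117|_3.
d_3(36, 117) = 1/81

Step 1 — x − y = 36 − 117 = -81. Step 2 — v_3(-81) = 4 (factor: -81 = −(3^4 · 1); the sign does not affect v_p). Step 3 — |x − y|_3 = 3^{-4} = 1/81.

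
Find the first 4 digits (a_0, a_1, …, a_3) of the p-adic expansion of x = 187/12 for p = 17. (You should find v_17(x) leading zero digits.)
(a_0, …, a_3) = (0, 8, 1, 7)

v_17(187/12) = 1, so a_0 = ... = a_0 = 0. Factor out: x = 17^1 · u with u = 11/12 a unit in ℤ_17. Expand u iteratively via a_{v+i} = u_i mod 17, u_{i+1} = (u_i − a_{v+i})/17:
  u_0 = 11/12;  a_1 = 8;  u_1 = (u_0 − 8)/17 = -5/12
  u_1 = -5/12;  a_2 = 1;  u_2 = (u_1 − 1)/17 = -1/12
  u_2 = -1/12;  a_3 = 7;  u_3 = (u_2 − 7)/17 = -5/12
Digits: (0, 8, 1, 7).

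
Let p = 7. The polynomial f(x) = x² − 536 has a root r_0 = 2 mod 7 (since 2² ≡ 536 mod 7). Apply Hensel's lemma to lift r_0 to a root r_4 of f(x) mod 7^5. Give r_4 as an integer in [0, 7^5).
r_4 = 3173 (mod 16807)

Hensel's recurrence: r_{i+1} = r_i − f(r_i)·(f′(r_i))^{-1} mod 7^{i+2}, with f′(x) = 2x. Iterate:
  r_0 = 2 (mod 7)
  r_1 = 37 (mod 49)
  r_2 = 86 (mod 343)
  r_3 = 772 (mod 2401)
  r_4 = 3173 (mod 16807)
Final: r_4 = 3173, and one checks f(r_4) ≡ 0 mod 7^5.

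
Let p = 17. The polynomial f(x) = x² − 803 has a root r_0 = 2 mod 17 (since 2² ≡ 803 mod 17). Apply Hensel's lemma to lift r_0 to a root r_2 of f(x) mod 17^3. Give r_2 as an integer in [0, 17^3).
r_2 = 2586 (mod 4913)

Hensel's recurrence: r_{i+1} = r_i − f(r_i)·(f′(r_i))^{-1} mod 17^{i+2}, with f′(x) = 2x. Iterate:
  r_0 = 2 (mod 17)
  r_1 = 274 (mod 289)
  r_2 = 2586 (mod 4913)
Final: r_2 = 2586, and one checks f(r_2) ≡ 0 mod 17^3.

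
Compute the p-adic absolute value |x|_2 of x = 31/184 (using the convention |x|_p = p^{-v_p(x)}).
|31/184|_2 = 8

Step 1 — compute v_2(x) by factoring powers of 2 out of the numerator and denominator: v_2(31/184) = -3. Step 2 — apply |x|_p = p^{-v_p(x)} = 2^{3} = 8.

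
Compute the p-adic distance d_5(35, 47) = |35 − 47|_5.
d_5(35, 47) = 1

Step 1 — x − y = 35 − 47 = -12. Step 2 — v_5(-12) = 0 (factor: -12 = −(5^0 · 12); the sign does not affect v_p). Step 3 — |x − y|_5 = 5^{0} = 1.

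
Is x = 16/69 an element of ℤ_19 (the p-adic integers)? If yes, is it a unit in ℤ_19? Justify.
x ∈ ℤ_19^× (unit); v_19(x) = 0

ℤ_19 = {x ∈ ℚ_19 : v_19(x) ≥ 0} and ℤ_19^× = {x ∈ ℤ_19 : v_19(x) = 0}. Here v_19(16/69) = v_19(num) − v_19(den) = 0; compare against these criteria.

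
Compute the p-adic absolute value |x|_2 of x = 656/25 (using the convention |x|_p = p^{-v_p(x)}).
|656/25|_2 = 1/16

Step 1 — compute v_2(x) by factoring powers of 2 out of the numerator and denominator: v_2(656/25) = 4. Step 2 — apply |x|_p = p^{-v_p(x)} = 2^{-4} = 1/16.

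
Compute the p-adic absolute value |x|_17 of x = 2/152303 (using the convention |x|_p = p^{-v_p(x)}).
|2/152303|_17 = 4913

Step 1 — compute v_17(x) by factoring powers of 17 out of the numerator and denominator: v_17(2/152303) = -3. Step 2 — apply |x|_p = p^{-v_p(x)} = 17^{3} = 4913.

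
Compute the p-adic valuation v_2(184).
v_2(184) = 3

v_2(n) is the largest exponent k such that 2^k divides n. Factor out: 184 = 2^3 · 23. (Sign doesn't affect v_p.) So v_2(184) = 3.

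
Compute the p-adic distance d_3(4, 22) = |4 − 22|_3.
d_3(4, 22) = 1/9

Step 1 — x − y = 4 − 22 = -18. Step 2 — v_3(-18) = 2 (factor: -18 = −(3^2 · 2); the sign does not affect v_p). Step 3 — |x − y|_3 = 3^{-2} = 1/9.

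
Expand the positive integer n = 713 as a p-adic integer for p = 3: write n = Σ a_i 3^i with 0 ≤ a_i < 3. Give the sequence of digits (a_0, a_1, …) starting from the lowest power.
(a_0, a_1, …) = (2, 0, 1, 2, 2, 2)

Repeated division by 3 gives the digits low-to-high: 713 = 2 + 1·3^2 + 2·3^3 + 2·3^4 + 2·3^5. Digit sequence: (2, 0, 1, 2, 2, 2).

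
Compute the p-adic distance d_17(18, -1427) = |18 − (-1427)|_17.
d_17(18, -1427) = 1/289

Step 1 — x − y = 18 − (-1427) = 1445. Step 2 — v_17(1445) = 2 (factor: 1445 = (17^2 · 5); the sign does not affect v_p). Step 3 — |x − y|_17 = 17^{-2} = 1/289.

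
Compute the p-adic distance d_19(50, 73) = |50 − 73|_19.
d_19(50, 73) = 1

Step 1 — x − y = 50 − 73 = -23. Step 2 — v_19(-23) = 0 (factor: -23 = −(19^0 · 23); the sign does not affect v_p). Step 3 — |x − y|_19 = 19^{0} = 1.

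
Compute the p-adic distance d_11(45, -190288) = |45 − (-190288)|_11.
d_11(45, -190288) = 1/14641

Step 1 — x − y = 45 − (-190288) = 190333. Step 2 — v_11(190333) = 4 (factor: 190333 = (11^4 · 13); the sign does not affect v_p). Step 3 — |x − y|_11 = 11^{-4} = 1/14641.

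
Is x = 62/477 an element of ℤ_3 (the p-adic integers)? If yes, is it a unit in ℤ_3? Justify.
x ∉ ℤ_3 (v_3(x) = -2 < 0)

ℤ_3 = {x ∈ ℚ_3 : v_3(x) ≥ 0} and ℤ_3^× = {x ∈ ℤ_3 : v_3(x) = 0}. Here v_3(62/477) = v_3(num) − v_3(den) = -2; compare against these criteria.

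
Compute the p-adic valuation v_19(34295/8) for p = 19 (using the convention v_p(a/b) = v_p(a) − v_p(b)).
v_19(34295/8) = 3

Factor powers of 19 from the numerator and denominator of the reduced fraction: 34295 = 19^3 · 5 and 8 = 19^0 · 8. Apply v_p(a/b) = v_p(a) − v_p(b): v_19(34295/8) = 3 − 0 = 3.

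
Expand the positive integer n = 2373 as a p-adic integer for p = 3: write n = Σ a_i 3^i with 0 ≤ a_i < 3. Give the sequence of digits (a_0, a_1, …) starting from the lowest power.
(a_0, a_1, …) = (0, 2, 2, 0, 2, 0, 0, 1)

Repeated division by 3 gives the digits low-to-high: 2373 = 2·3^1 + 2·3^2 + 2·3^4 + 1·3^7. Digit sequence: (0, 2, 2, 0, 2, 0, 0, 1).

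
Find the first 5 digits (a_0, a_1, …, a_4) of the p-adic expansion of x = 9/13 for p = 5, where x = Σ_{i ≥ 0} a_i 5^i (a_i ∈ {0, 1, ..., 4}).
(a_0, …, a_4) = (3, 3, 2, 1, 2)

v_5(9/13) = 0 (numerator and denominator both coprime to 5), so x ∈ ℤ_5^×. Compute digits iteratively via a_i = x_i mod 5, x_{i+1} = (x_i − a_i)/5, with x_0 = x:
  x_0 = 9/13;  a_0 = 3;  x_1 = (x_0 − 3)/5 = -6/13
  x_1 = -6/13;  a_1 = 3;  x_2 = (x_1 − 3)/5 = -9/13
  x_2 = -9/13;  a_2 = 2;  x_3 = (x_2 − 2)/5 = -7/13
  x_3 = -7/13;  a_3 = 1;  x_4 = (x_3 − 1)/5 = -4/13
  x_4 = -4/13;  a_4 = 2;  x_5 = (x_4 − 2)/5 = -6/13
Digits: (3, 3, 2, 1, 2).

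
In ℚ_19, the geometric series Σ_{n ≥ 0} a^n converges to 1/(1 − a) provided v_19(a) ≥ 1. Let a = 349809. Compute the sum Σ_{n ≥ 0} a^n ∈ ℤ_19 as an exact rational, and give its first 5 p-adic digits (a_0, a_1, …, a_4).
Σ a^n = 1/(1 − a) = -1/349808;  first 5 digits = (1, 0, 0, 13, 2)

v_19(a) = 3 ≥ 1, so the series converges in ℤ_19 to 1/(1 − a) = 1/(1 − 349809) = -1/349808. Expand this rational in ℤ_19: compute digits iteratively via d_i = x_i mod 19, x_{i+1} = (x_i − d_i)/19. The first 5 digits are (1, 0, 0, 13, 2).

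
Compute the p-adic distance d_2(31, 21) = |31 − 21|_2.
d_2(31, 21) = 1/2

Step 1 — x − y = 31 − 21 = 10. Step 2 — v_2(10) = 1 (factor: 10 = (2^1 · 5); the sign does not affect v_p). Step 3 — |x − y|_2 = 2^{-1} = 1/2.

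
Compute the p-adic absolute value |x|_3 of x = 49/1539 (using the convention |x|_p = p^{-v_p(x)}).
|49/1539|_3 = 81

Step 1 — compute v_3(x) by factoring powers of 3 out of the numerator and denominator: v_3(49/1539) = -4. Step 2 — apply |x|_p = p^{-v_p(x)} = 3^{4} = 81.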